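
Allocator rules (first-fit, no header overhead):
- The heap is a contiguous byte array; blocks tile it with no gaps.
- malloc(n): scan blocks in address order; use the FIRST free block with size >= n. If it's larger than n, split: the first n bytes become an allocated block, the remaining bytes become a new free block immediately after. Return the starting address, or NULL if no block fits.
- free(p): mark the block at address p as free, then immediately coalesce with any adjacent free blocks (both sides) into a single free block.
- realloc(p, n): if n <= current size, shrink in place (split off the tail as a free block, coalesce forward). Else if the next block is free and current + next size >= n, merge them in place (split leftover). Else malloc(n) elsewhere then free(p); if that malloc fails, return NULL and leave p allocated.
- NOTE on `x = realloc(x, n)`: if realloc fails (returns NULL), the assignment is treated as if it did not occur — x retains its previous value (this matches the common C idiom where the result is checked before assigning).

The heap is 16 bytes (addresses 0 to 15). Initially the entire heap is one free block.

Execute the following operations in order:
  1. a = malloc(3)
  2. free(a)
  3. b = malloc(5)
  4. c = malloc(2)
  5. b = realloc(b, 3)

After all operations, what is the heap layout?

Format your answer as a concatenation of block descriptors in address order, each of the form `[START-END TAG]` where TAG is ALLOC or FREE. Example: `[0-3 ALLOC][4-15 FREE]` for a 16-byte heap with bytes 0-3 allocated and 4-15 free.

Op 1: a = malloc(3) -> a = 0; heap: [0-2 ALLOC][3-15 FREE]
Op 2: free(a) -> (freed a); heap: [0-15 FREE]
Op 3: b = malloc(5) -> b = 0; heap: [0-4 ALLOC][5-15 FREE]
Op 4: c = malloc(2) -> c = 5; heap: [0-4 ALLOC][5-6 ALLOC][7-15 FREE]
Op 5: b = realloc(b, 3) -> b = 0; heap: [0-2 ALLOC][3-4 FREE][5-6 ALLOC][7-15 FREE]

Answer: [0-2 ALLOC][3-4 FREE][5-6 ALLOC][7-15 FREE]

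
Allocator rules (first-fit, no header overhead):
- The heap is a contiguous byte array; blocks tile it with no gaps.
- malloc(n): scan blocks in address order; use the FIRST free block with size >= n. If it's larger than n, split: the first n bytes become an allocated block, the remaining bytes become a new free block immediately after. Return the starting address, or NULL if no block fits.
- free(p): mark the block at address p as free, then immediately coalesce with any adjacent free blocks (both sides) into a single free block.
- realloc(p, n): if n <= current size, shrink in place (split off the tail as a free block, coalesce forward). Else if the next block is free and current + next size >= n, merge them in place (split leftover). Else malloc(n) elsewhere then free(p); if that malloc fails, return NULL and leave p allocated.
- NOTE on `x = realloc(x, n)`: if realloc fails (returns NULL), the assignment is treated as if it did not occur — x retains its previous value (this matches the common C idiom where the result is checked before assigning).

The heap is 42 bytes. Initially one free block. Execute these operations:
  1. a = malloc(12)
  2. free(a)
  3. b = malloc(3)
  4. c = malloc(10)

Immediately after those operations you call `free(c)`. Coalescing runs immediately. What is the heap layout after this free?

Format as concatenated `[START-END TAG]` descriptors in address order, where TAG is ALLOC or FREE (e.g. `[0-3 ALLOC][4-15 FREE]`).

Answer: [0-2 ALLOC][3-41 FREE]

Derivation:
Op 1: a = malloc(12) -> a = 0; heap: [0-11 ALLOC][12-41 FREE]
Op 2: free(a) -> (freed a); heap: [0-41 FREE]
Op 3: b = malloc(3) -> b = 0; heap: [0-2 ALLOC][3-41 FREE]
Op 4: c = malloc(10) -> c = 3; heap: [0-2 ALLOC][3-12 ALLOC][13-41 FREE]
free(c): c = 3 -> block [3-12 ALLOC]; mark free, coalesce with adjacent free neighbors -> [0-2 ALLOC][3-41 FREE]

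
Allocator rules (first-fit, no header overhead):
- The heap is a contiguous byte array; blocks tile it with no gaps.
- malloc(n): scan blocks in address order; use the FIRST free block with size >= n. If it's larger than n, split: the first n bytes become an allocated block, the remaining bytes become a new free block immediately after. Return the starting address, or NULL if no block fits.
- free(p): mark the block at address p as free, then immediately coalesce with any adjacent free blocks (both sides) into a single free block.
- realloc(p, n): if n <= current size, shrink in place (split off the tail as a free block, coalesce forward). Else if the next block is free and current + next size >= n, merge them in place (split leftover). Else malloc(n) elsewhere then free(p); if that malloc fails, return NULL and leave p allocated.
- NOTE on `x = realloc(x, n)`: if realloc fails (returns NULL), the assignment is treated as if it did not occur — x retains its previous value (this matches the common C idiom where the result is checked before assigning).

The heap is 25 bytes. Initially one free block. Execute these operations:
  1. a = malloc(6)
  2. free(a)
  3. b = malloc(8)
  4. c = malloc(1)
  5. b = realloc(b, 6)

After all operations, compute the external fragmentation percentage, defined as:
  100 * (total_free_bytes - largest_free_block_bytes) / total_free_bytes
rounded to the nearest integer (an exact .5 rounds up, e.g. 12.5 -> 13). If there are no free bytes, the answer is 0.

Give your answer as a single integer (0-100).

Answer: 11

Derivation:
Op 1: a = malloc(6) -> a = 0; heap: [0-5 ALLOC][6-24 FREE]
Op 2: free(a) -> (freed a); heap: [0-24 FREE]
Op 3: b = malloc(8) -> b = 0; heap: [0-7 ALLOC][8-24 FREE]
Op 4: c = malloc(1) -> c = 8; heap: [0-7 ALLOC][8-8 ALLOC][9-24 FREE]
Op 5: b = realloc(b, 6) -> b = 0; heap: [0-5 ALLOC][6-7 FREE][8-8 ALLOC][9-24 FREE]
Free blocks: [2 16] total_free=18 largest=16 -> 100*(18-16)/18 = 200/18 ≈ 11.111 -> rounds to 11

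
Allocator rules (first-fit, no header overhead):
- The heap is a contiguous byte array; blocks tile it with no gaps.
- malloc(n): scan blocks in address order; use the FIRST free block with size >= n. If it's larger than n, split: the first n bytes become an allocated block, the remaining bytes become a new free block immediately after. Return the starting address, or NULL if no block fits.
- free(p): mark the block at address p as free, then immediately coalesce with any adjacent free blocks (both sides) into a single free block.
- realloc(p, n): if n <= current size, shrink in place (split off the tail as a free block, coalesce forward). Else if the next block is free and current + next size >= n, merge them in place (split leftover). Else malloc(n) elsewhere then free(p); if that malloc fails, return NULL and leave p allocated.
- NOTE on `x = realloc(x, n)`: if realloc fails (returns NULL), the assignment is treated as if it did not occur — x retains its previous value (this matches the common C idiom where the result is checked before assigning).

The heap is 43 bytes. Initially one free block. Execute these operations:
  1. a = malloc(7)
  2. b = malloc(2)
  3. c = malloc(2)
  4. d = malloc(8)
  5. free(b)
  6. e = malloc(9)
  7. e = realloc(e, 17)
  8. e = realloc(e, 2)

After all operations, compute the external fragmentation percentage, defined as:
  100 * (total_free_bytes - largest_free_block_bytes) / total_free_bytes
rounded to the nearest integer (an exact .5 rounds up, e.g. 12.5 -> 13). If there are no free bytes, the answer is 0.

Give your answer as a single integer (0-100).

Answer: 8

Derivation:
Op 1: a = malloc(7) -> a = 0; heap: [0-6 ALLOC][7-42 FREE]
Op 2: b = malloc(2) -> b = 7; heap: [0-6 ALLOC][7-8 ALLOC][9-42 FREE]
Op 3: c = malloc(2) -> c = 9; heap: [0-6 ALLOC][7-8 ALLOC][9-10 ALLOC][11-42 FREE]
Op 4: d = malloc(8) -> d = 11; heap: [0-6 ALLOC][7-8 ALLOC][9-10 ALLOC][11-18 ALLOC][19-42 FREE]
Op 5: free(b) -> (freed b); heap: [0-6 ALLOC][7-8 FREE][9-10 ALLOC][11-18 ALLOC][19-42 FREE]
Op 6: e = malloc(9) -> e = 19; heap: [0-6 ALLOC][7-8 FREE][9-10 ALLOC][11-18 ALLOC][19-27 ALLOC][28-42 FREE]
Op 7: e = realloc(e, 17) -> e = 19; heap: [0-6 ALLOC][7-8 FREE][9-10 ALLOC][11-18 ALLOC][19-35 ALLOC][36-42 FREE]
Op 8: e = realloc(e, 2) -> e = 19; heap: [0-6 ALLOC][7-8 FREE][9-10 ALLOC][11-18 ALLOC][19-20 ALLOC][21-42 FREE]
Free blocks: [2 22] total_free=24 largest=22 -> 100*(24-22)/24 = 200/24 ≈ 8.333 -> rounds to 8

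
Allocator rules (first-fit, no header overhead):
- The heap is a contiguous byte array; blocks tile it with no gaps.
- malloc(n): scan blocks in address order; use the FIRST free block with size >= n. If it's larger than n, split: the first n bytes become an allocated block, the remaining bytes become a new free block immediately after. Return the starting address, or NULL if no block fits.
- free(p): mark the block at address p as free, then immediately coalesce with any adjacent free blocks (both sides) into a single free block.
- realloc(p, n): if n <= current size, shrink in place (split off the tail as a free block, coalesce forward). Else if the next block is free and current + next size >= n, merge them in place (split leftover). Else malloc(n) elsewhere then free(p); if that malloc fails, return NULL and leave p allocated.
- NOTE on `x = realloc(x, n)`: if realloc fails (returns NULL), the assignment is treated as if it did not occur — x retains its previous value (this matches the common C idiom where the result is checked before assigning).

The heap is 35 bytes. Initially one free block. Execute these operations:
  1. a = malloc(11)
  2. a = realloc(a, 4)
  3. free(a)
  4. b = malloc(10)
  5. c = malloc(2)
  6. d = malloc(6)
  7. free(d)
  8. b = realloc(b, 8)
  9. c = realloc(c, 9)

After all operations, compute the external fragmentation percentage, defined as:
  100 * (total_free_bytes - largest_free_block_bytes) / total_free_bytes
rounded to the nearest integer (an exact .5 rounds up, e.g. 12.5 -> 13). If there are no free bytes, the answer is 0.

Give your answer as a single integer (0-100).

Op 1: a = malloc(11) -> a = 0; heap: [0-10 ALLOC][11-34 FREE]
Op 2: a = realloc(a, 4) -> a = 0; heap: [0-3 ALLOC][4-34 FREE]
Op 3: free(a) -> (freed a); heap: [0-34 FREE]
Op 4: b = malloc(10) -> b = 0; heap: [0-9 ALLOC][10-34 FREE]
Op 5: c = malloc(2) -> c = 10; heap: [0-9 ALLOC][10-11 ALLOC][12-34 FREE]
Op 6: d = malloc(6) -> d = 12; heap: [0-9 ALLOC][10-11 ALLOC][12-17 ALLOC][18-34 FREE]
Op 7: free(d) -> (freed d); heap: [0-9 ALLOC][10-11 ALLOC][12-34 FREE]
Op 8: b = realloc(b, 8) -> b = 0; heap: [0-7 ALLOC][8-9 FREE][10-11 ALLOC][12-34 FREE]
Op 9: c = realloc(c, 9) -> c = 10; heap: [0-7 ALLOC][8-9 FREE][10-18 ALLOC][19-34 FREE]
Free blocks: [2 16] total_free=18 largest=16 -> 100*(18-16)/18 = 200/18 ≈ 11.111 -> rounds to 11

Answer: 11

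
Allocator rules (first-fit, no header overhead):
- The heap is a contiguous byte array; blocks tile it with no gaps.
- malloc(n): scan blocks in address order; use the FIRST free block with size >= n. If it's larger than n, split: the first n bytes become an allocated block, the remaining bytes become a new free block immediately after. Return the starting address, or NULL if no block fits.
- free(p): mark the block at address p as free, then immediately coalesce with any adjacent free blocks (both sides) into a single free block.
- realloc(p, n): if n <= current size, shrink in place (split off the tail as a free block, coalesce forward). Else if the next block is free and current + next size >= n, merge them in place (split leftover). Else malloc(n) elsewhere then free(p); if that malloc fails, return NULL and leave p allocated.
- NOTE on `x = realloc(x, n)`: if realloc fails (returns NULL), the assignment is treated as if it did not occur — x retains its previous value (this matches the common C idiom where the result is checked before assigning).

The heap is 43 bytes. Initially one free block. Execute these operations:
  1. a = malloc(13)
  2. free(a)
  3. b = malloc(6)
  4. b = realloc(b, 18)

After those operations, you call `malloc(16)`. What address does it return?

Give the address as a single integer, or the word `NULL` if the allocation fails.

Answer: 18

Derivation:
Op 1: a = malloc(13) -> a = 0; heap: [0-12 ALLOC][13-42 FREE]
Op 2: free(a) -> (freed a); heap: [0-42 FREE]
Op 3: b = malloc(6) -> b = 0; heap: [0-5 ALLOC][6-42 FREE]
Op 4: b = realloc(b, 18) -> b = 0; heap: [0-17 ALLOC][18-42 FREE]
malloc(16): first-fit scan over [0-17 ALLOC][18-42 FREE] -> 18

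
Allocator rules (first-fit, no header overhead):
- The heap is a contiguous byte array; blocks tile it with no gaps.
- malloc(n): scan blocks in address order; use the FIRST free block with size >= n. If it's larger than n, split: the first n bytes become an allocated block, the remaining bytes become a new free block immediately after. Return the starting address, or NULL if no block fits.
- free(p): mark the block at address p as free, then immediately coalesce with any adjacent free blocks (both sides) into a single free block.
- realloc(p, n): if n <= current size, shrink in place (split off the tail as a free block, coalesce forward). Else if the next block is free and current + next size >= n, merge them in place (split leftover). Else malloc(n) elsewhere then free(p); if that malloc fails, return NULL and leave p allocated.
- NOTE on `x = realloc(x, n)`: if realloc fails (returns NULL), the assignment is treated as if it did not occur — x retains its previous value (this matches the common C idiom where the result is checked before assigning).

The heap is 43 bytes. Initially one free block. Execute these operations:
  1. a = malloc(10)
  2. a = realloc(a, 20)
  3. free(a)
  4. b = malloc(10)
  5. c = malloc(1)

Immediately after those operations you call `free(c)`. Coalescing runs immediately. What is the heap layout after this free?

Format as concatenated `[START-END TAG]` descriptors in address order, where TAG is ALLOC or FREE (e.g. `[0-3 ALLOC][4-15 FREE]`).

Op 1: a = malloc(10) -> a = 0; heap: [0-9 ALLOC][10-42 FREE]
Op 2: a = realloc(a, 20) -> a = 0; heap: [0-19 ALLOC][20-42 FREE]
Op 3: free(a) -> (freed a); heap: [0-42 FREE]
Op 4: b = malloc(10) -> b = 0; heap: [0-9 ALLOC][10-42 FREE]
Op 5: c = malloc(1) -> c = 10; heap: [0-9 ALLOC][10-10 ALLOC][11-42 FREE]
free(c): c = 10 -> block [10-10 ALLOC]; mark free, coalesce with adjacent free neighbors -> [0-9 ALLOC][10-42 FREE]

Answer: [0-9 ALLOC][10-42 FREE]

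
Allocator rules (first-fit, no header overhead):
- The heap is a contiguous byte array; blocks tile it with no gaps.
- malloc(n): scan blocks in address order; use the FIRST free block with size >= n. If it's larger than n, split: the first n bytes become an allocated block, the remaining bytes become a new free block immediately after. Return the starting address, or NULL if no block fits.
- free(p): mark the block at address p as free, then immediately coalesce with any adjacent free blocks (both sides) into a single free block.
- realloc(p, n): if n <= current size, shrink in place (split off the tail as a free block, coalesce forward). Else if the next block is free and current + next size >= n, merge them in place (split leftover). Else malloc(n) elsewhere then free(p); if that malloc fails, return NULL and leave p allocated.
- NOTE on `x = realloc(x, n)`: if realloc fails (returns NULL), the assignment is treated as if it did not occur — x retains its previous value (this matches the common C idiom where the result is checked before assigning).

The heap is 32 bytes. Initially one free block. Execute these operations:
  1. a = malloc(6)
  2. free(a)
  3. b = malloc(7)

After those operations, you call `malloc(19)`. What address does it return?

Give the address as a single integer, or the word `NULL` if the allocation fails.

Op 1: a = malloc(6) -> a = 0; heap: [0-5 ALLOC][6-31 FREE]
Op 2: free(a) -> (freed a); heap: [0-31 FREE]
Op 3: b = malloc(7) -> b = 0; heap: [0-6 ALLOC][7-31 FREE]
malloc(19): first-fit scan over [0-6 ALLOC][7-31 FREE] -> 7

Answer: 7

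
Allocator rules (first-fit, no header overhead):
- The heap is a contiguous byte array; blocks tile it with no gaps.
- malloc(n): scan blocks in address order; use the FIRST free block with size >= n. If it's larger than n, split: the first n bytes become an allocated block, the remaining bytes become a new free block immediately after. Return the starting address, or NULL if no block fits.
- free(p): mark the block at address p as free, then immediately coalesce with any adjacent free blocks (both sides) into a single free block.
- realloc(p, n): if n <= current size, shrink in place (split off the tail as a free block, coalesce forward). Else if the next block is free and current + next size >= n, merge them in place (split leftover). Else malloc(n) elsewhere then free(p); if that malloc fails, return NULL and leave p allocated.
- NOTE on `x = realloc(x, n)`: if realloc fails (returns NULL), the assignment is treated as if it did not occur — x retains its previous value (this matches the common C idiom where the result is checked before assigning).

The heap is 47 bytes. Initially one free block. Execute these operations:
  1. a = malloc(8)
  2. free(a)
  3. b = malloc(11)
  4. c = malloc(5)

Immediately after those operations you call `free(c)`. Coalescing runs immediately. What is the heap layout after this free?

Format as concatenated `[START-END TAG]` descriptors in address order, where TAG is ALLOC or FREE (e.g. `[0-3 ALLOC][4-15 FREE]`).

Answer: [0-10 ALLOC][11-46 FREE]

Derivation:
Op 1: a = malloc(8) -> a = 0; heap: [0-7 ALLOC][8-46 FREE]
Op 2: free(a) -> (freed a); heap: [0-46 FREE]
Op 3: b = malloc(11) -> b = 0; heap: [0-10 ALLOC][11-46 FREE]
Op 4: c = malloc(5) -> c = 11; heap: [0-10 ALLOC][11-15 ALLOC][16-46 FREE]
free(c): c = 11 -> block [11-15 ALLOC]; mark free, coalesce with adjacent free neighbors -> [0-10 ALLOC][11-46 FREE]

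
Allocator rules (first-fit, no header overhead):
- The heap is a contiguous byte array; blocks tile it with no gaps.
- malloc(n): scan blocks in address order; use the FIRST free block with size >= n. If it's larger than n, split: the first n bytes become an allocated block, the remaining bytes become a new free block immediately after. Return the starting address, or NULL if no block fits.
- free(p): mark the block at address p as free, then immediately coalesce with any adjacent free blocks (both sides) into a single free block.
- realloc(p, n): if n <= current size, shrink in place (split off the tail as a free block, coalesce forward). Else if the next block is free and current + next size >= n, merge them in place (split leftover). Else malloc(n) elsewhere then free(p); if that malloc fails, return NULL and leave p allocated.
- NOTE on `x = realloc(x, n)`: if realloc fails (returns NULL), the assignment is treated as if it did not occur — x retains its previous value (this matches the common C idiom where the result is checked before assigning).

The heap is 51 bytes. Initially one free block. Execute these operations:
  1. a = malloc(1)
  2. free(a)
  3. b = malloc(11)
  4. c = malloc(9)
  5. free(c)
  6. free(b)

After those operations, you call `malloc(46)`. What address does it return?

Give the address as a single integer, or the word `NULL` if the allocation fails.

Answer: 0

Derivation:
Op 1: a = malloc(1) -> a = 0; heap: [0-0 ALLOC][1-50 FREE]
Op 2: free(a) -> (freed a); heap: [0-50 FREE]
Op 3: b = malloc(11) -> b = 0; heap: [0-10 ALLOC][11-50 FREE]
Op 4: c = malloc(9) -> c = 11; heap: [0-10 ALLOC][11-19 ALLOC][20-50 FREE]
Op 5: free(c) -> (freed c); heap: [0-10 ALLOC][11-50 FREE]
Op 6: free(b) -> (freed b); heap: [0-50 FREE]
malloc(46): first-fit scan over [0-50 FREE] -> 0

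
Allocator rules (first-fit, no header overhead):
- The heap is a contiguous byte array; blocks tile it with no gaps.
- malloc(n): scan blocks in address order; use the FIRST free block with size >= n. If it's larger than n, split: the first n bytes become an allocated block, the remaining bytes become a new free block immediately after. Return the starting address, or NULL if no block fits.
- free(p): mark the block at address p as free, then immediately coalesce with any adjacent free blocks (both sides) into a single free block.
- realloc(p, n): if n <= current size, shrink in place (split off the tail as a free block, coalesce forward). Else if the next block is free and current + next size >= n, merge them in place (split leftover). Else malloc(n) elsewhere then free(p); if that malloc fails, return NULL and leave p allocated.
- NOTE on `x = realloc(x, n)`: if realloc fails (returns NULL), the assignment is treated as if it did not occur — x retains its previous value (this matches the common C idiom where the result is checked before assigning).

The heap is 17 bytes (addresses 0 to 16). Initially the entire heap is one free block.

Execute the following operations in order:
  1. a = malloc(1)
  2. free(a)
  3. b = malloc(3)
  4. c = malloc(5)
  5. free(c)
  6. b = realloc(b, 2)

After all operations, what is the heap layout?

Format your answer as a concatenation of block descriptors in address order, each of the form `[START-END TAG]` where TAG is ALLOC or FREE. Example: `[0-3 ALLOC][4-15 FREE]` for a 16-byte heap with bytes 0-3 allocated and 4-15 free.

Answer: [0-1 ALLOC][2-16 FREE]

Derivation:
Op 1: a = malloc(1) -> a = 0; heap: [0-0 ALLOC][1-16 FREE]
Op 2: free(a) -> (freed a); heap: [0-16 FREE]
Op 3: b = malloc(3) -> b = 0; heap: [0-2 ALLOC][3-16 FREE]
Op 4: c = malloc(5) -> c = 3; heap: [0-2 ALLOC][3-7 ALLOC][8-16 FREE]
Op 5: free(c) -> (freed c); heap: [0-2 ALLOC][3-16 FREE]
Op 6: b = realloc(b, 2) -> b = 0; heap: [0-1 ALLOC][2-16 FREE]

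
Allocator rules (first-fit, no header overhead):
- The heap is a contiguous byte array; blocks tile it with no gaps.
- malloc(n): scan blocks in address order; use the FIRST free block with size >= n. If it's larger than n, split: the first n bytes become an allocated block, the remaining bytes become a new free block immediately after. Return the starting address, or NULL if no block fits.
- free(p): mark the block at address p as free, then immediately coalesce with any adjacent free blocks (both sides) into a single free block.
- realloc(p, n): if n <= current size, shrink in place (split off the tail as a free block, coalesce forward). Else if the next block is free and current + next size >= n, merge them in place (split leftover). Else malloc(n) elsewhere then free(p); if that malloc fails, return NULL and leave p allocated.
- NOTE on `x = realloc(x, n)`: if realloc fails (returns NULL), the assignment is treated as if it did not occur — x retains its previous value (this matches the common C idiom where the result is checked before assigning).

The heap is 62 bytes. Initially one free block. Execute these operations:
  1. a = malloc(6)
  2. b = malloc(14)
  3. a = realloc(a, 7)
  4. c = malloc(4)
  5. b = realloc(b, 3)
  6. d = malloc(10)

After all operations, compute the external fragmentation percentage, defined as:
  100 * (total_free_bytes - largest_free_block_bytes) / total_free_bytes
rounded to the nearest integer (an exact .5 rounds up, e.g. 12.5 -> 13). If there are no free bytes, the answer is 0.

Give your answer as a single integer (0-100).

Answer: 8

Derivation:
Op 1: a = malloc(6) -> a = 0; heap: [0-5 ALLOC][6-61 FREE]
Op 2: b = malloc(14) -> b = 6; heap: [0-5 ALLOC][6-19 ALLOC][20-61 FREE]
Op 3: a = realloc(a, 7) -> a = 20; heap: [0-5 FREE][6-19 ALLOC][20-26 ALLOC][27-61 FREE]
Op 4: c = malloc(4) -> c = 0; heap: [0-3 ALLOC][4-5 FREE][6-19 ALLOC][20-26 ALLOC][27-61 FREE]
Op 5: b = realloc(b, 3) -> b = 6; heap: [0-3 ALLOC][4-5 FREE][6-8 ALLOC][9-19 FREE][20-26 ALLOC][27-61 FREE]
Op 6: d = malloc(10) -> d = 9; heap: [0-3 ALLOC][4-5 FREE][6-8 ALLOC][9-18 ALLOC][19-19 FREE][20-26 ALLOC][27-61 FREE]
Free blocks: [2 1 35] total_free=38 largest=35 -> 100*(38-35)/38 = 300/38 ≈ 7.895 -> rounds to 8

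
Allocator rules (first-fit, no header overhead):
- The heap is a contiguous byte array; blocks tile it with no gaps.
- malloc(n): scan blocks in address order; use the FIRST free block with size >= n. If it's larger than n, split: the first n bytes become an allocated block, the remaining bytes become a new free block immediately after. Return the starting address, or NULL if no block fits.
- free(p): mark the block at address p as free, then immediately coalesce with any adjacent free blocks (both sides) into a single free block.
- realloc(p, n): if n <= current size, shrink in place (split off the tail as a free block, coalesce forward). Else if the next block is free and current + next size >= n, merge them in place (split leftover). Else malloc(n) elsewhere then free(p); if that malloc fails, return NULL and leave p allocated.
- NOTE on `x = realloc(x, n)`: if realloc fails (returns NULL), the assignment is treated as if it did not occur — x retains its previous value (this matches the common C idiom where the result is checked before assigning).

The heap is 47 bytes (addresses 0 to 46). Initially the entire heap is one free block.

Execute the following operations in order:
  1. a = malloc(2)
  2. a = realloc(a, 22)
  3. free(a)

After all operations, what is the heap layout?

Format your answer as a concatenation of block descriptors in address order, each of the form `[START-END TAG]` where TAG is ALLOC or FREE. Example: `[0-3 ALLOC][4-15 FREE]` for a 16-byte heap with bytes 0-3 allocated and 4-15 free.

Answer: [0-46 FREE]

Derivation:
Op 1: a = malloc(2) -> a = 0; heap: [0-1 ALLOC][2-46 FREE]
Op 2: a = realloc(a, 22) -> a = 0; heap: [0-21 ALLOC][22-46 FREE]
Op 3: free(a) -> (freed a); heap: [0-46 FREE]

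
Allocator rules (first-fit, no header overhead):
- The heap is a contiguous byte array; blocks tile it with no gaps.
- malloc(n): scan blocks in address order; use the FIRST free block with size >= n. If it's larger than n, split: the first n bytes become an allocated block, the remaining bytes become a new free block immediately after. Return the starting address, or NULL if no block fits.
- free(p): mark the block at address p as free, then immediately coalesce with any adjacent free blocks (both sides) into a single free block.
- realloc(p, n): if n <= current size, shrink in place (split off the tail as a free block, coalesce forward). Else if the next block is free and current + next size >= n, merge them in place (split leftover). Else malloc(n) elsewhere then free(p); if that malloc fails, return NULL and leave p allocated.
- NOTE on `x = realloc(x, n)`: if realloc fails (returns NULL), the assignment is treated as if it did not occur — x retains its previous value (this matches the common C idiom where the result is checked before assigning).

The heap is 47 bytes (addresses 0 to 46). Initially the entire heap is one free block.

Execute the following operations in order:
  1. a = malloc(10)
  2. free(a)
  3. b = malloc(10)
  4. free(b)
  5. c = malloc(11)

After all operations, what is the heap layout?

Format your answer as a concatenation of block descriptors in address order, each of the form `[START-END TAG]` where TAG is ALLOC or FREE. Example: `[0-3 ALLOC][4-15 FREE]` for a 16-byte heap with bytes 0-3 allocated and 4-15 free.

Op 1: a = malloc(10) -> a = 0; heap: [0-9 ALLOC][10-46 FREE]
Op 2: free(a) -> (freed a); heap: [0-46 FREE]
Op 3: b = malloc(10) -> b = 0; heap: [0-9 ALLOC][10-46 FREE]
Op 4: free(b) -> (freed b); heap: [0-46 FREE]
Op 5: c = malloc(11) -> c = 0; heap: [0-10 ALLOC][11-46 FREE]

Answer: [0-10 ALLOC][11-46 FREE]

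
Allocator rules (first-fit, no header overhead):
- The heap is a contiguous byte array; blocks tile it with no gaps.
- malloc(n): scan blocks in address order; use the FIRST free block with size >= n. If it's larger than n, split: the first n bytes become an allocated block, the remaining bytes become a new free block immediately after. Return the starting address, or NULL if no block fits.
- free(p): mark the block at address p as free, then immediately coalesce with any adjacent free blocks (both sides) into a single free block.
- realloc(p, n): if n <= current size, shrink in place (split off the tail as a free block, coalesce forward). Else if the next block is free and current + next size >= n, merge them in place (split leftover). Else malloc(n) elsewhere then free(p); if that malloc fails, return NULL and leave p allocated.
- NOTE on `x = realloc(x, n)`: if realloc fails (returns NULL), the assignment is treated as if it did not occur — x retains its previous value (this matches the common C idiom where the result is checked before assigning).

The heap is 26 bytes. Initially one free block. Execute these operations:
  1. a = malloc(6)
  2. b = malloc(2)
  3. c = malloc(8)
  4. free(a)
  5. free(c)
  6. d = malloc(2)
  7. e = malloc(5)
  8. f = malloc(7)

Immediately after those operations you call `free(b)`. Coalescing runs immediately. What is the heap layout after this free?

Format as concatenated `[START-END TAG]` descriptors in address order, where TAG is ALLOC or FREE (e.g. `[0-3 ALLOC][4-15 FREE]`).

Op 1: a = malloc(6) -> a = 0; heap: [0-5 ALLOC][6-25 FREE]
Op 2: b = malloc(2) -> b = 6; heap: [0-5 ALLOC][6-7 ALLOC][8-25 FREE]
Op 3: c = malloc(8) -> c = 8; heap: [0-5 ALLOC][6-7 ALLOC][8-15 ALLOC][16-25 FREE]
Op 4: free(a) -> (freed a); heap: [0-5 FREE][6-7 ALLOC][8-15 ALLOC][16-25 FREE]
Op 5: free(c) -> (freed c); heap: [0-5 FREE][6-7 ALLOC][8-25 FREE]
Op 6: d = malloc(2) -> d = 0; heap: [0-1 ALLOC][2-5 FREE][6-7 ALLOC][8-25 FREE]
Op 7: e = malloc(5) -> e = 8; heap: [0-1 ALLOC][2-5 FREE][6-7 ALLOC][8-12 ALLOC][13-25 FREE]
Op 8: f = malloc(7) -> f = 13; heap: [0-1 ALLOC][2-5 FREE][6-7 ALLOC][8-12 ALLOC][13-19 ALLOC][20-25 FREE]
free(b): b = 6 -> block [6-7 ALLOC]; mark free, coalesce with adjacent free neighbors -> [0-1 ALLOC][2-7 FREE][8-12 ALLOC][13-19 ALLOC][20-25 FREE]

Answer: [0-1 ALLOC][2-7 FREE][8-12 ALLOC][13-19 ALLOC][20-25 FREE]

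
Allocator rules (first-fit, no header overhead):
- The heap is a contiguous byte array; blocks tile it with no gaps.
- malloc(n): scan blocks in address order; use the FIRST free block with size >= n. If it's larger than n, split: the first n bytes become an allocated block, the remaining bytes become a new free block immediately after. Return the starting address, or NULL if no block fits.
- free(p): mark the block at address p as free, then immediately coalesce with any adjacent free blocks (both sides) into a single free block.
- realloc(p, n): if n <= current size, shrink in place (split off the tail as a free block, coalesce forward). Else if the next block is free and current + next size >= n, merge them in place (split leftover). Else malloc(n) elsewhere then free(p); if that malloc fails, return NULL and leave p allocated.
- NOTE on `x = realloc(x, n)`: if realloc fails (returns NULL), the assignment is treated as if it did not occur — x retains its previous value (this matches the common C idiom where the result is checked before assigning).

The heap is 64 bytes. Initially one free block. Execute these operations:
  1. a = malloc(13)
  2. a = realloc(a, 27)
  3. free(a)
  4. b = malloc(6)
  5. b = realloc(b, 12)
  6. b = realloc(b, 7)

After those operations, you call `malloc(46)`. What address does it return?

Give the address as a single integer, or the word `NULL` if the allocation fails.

Answer: 7

Derivation:
Op 1: a = malloc(13) -> a = 0; heap: [0-12 ALLOC][13-63 FREE]
Op 2: a = realloc(a, 27) -> a = 0; heap: [0-26 ALLOC][27-63 FREE]
Op 3: free(a) -> (freed a); heap: [0-63 FREE]
Op 4: b = malloc(6) -> b = 0; heap: [0-5 ALLOC][6-63 FREE]
Op 5: b = realloc(b, 12) -> b = 0; heap: [0-11 ALLOC][12-63 FREE]
Op 6: b = realloc(b, 7) -> b = 0; heap: [0-6 ALLOC][7-63 FREE]
malloc(46): first-fit scan over [0-6 ALLOC][7-63 FREE] -> 7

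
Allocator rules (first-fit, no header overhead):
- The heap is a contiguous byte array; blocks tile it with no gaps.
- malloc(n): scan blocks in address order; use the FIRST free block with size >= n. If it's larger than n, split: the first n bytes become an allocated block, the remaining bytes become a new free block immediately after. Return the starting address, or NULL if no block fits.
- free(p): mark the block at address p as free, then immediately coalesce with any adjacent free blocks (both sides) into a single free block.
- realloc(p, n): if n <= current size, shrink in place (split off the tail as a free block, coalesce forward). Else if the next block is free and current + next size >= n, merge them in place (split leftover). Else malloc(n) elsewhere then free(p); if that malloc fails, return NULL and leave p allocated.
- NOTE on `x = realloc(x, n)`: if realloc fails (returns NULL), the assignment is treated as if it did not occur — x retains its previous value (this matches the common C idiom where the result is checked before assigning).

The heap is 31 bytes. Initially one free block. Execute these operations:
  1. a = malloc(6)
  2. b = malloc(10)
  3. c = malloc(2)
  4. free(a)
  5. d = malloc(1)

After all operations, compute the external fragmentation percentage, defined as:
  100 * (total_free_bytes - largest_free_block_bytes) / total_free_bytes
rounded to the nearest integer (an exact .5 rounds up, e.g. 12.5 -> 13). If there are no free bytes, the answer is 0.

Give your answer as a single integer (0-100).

Answer: 28

Derivation:
Op 1: a = malloc(6) -> a = 0; heap: [0-5 ALLOC][6-30 FREE]
Op 2: b = malloc(10) -> b = 6; heap: [0-5 ALLOC][6-15 ALLOC][16-30 FREE]
Op 3: c = malloc(2) -> c = 16; heap: [0-5 ALLOC][6-15 ALLOC][16-17 ALLOC][18-30 FREE]
Op 4: free(a) -> (freed a); heap: [0-5 FREE][6-15 ALLOC][16-17 ALLOC][18-30 FREE]
Op 5: d = malloc(1) -> d = 0; heap: [0-0 ALLOC][1-5 FREE][6-15 ALLOC][16-17 ALLOC][18-30 FREE]
Free blocks: [5 13] total_free=18 largest=13 -> 100*(18-13)/18 = 500/18 ≈ 27.778 -> rounds to 28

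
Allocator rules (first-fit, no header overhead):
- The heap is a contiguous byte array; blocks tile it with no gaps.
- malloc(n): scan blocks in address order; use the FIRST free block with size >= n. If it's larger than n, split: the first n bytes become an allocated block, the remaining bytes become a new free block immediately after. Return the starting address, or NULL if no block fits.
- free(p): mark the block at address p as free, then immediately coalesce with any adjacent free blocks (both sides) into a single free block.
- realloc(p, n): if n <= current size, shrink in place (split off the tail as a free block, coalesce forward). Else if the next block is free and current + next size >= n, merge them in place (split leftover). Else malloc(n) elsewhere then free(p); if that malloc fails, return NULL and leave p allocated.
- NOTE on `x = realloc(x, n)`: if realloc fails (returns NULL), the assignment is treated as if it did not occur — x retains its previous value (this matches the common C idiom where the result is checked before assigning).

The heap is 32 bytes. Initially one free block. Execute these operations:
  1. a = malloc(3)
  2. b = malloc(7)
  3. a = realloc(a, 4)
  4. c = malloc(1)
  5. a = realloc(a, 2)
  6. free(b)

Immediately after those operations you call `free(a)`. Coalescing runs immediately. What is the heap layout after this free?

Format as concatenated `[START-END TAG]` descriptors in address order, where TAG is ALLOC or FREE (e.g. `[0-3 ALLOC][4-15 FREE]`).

Op 1: a = malloc(3) -> a = 0; heap: [0-2 ALLOC][3-31 FREE]
Op 2: b = malloc(7) -> b = 3; heap: [0-2 ALLOC][3-9 ALLOC][10-31 FREE]
Op 3: a = realloc(a, 4) -> a = 10; heap: [0-2 FREE][3-9 ALLOC][10-13 ALLOC][14-31 FREE]
Op 4: c = malloc(1) -> c = 0; heap: [0-0 ALLOC][1-2 FREE][3-9 ALLOC][10-13 ALLOC][14-31 FREE]
Op 5: a = realloc(a, 2) -> a = 10; heap: [0-0 ALLOC][1-2 FREE][3-9 ALLOC][10-11 ALLOC][12-31 FREE]
Op 6: free(b) -> (freed b); heap: [0-0 ALLOC][1-9 FREE][10-11 ALLOC][12-31 FREE]
free(a): a = 10 -> block [10-11 ALLOC]; mark free, coalesce with adjacent free neighbors -> [0-0 ALLOC][1-31 FREE]

Answer: [0-0 ALLOC][1-31 FREE]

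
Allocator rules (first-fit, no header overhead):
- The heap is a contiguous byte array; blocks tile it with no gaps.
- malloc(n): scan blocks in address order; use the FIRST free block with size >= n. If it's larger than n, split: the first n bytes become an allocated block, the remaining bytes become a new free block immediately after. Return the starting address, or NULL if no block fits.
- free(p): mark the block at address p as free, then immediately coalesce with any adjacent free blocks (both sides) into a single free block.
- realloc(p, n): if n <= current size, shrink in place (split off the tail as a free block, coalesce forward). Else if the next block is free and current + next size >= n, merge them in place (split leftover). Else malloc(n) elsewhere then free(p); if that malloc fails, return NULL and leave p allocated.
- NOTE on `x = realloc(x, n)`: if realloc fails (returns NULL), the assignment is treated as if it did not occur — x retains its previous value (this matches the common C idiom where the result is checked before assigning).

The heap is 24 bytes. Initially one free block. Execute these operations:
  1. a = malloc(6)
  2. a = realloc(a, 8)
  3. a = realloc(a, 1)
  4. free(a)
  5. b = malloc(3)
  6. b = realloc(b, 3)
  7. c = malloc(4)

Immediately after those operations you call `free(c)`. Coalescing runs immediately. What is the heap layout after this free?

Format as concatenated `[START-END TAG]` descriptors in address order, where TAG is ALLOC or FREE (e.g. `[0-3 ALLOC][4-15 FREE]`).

Answer: [0-2 ALLOC][3-23 FREE]

Derivation:
Op 1: a = malloc(6) -> a = 0; heap: [0-5 ALLOC][6-23 FREE]
Op 2: a = realloc(a, 8) -> a = 0; heap: [0-7 ALLOC][8-23 FREE]
Op 3: a = realloc(a, 1) -> a = 0; heap: [0-0 ALLOC][1-23 FREE]
Op 4: free(a) -> (freed a); heap: [0-23 FREE]
Op 5: b = malloc(3) -> b = 0; heap: [0-2 ALLOC][3-23 FREE]
Op 6: b = realloc(b, 3) -> b = 0; heap: [0-2 ALLOC][3-23 FREE]
Op 7: c = malloc(4) -> c = 3; heap: [0-2 ALLOC][3-6 ALLOC][7-23 FREE]
free(c): c = 3 -> block [3-6 ALLOC]; mark free, coalesce with adjacent free neighbors -> [0-2 ALLOC][3-23 FREE]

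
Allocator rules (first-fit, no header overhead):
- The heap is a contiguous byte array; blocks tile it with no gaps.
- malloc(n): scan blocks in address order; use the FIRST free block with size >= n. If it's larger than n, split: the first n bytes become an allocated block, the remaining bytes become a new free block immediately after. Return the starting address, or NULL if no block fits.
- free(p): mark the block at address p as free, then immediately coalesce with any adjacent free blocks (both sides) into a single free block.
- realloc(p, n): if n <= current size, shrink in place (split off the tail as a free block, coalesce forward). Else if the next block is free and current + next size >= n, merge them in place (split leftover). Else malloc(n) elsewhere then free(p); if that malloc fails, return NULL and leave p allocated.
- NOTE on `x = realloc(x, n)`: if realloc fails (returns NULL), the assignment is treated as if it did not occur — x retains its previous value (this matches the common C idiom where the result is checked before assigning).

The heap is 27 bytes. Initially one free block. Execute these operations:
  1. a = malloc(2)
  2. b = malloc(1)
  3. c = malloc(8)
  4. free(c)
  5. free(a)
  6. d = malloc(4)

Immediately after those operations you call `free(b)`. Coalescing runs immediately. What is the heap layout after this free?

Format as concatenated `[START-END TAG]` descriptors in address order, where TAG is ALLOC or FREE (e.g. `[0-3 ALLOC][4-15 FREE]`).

Op 1: a = malloc(2) -> a = 0; heap: [0-1 ALLOC][2-26 FREE]
Op 2: b = malloc(1) -> b = 2; heap: [0-1 ALLOC][2-2 ALLOC][3-26 FREE]
Op 3: c = malloc(8) -> c = 3; heap: [0-1 ALLOC][2-2 ALLOC][3-10 ALLOC][11-26 FREE]
Op 4: free(c) -> (freed c); heap: [0-1 ALLOC][2-2 ALLOC][3-26 FREE]
Op 5: free(a) -> (freed a); heap: [0-1 FREE][2-2 ALLOC][3-26 FREE]
Op 6: d = malloc(4) -> d = 3; heap: [0-1 FREE][2-2 ALLOC][3-6 ALLOC][7-26 FREE]
free(b): b = 2 -> block [2-2 ALLOC]; mark free, coalesce with adjacent free neighbors -> [0-2 FREE][3-6 ALLOC][7-26 FREE]

Answer: [0-2 FREE][3-6 ALLOC][7-26 FREE]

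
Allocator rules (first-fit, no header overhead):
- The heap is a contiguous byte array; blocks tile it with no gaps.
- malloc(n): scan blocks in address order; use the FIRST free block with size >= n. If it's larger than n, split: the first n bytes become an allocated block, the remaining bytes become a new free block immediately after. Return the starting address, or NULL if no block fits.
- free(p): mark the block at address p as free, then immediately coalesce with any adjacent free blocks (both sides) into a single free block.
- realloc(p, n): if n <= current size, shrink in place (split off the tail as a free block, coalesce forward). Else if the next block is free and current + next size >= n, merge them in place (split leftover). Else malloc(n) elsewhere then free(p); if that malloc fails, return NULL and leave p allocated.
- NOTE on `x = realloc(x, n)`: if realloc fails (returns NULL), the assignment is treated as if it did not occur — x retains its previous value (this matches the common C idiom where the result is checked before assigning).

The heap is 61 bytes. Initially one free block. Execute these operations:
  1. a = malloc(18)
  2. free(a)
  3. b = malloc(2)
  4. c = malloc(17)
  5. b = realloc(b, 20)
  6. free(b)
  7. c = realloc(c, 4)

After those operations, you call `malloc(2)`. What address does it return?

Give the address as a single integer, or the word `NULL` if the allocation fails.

Op 1: a = malloc(18) -> a = 0; heap: [0-17 ALLOC][18-60 FREE]
Op 2: free(a) -> (freed a); heap: [0-60 FREE]
Op 3: b = malloc(2) -> b = 0; heap: [0-1 ALLOC][2-60 FREE]
Op 4: c = malloc(17) -> c = 2; heap: [0-1 ALLOC][2-18 ALLOC][19-60 FREE]
Op 5: b = realloc(b, 20) -> b = 19; heap: [0-1 FREE][2-18 ALLOC][19-38 ALLOC][39-60 FREE]
Op 6: free(b) -> (freed b); heap: [0-1 FREE][2-18 ALLOC][19-60 FREE]
Op 7: c = realloc(c, 4) -> c = 2; heap: [0-1 FREE][2-5 ALLOC][6-60 FREE]
malloc(2): first-fit scan over [0-1 FREE][2-5 ALLOC][6-60 FREE] -> 0

Answer: 0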